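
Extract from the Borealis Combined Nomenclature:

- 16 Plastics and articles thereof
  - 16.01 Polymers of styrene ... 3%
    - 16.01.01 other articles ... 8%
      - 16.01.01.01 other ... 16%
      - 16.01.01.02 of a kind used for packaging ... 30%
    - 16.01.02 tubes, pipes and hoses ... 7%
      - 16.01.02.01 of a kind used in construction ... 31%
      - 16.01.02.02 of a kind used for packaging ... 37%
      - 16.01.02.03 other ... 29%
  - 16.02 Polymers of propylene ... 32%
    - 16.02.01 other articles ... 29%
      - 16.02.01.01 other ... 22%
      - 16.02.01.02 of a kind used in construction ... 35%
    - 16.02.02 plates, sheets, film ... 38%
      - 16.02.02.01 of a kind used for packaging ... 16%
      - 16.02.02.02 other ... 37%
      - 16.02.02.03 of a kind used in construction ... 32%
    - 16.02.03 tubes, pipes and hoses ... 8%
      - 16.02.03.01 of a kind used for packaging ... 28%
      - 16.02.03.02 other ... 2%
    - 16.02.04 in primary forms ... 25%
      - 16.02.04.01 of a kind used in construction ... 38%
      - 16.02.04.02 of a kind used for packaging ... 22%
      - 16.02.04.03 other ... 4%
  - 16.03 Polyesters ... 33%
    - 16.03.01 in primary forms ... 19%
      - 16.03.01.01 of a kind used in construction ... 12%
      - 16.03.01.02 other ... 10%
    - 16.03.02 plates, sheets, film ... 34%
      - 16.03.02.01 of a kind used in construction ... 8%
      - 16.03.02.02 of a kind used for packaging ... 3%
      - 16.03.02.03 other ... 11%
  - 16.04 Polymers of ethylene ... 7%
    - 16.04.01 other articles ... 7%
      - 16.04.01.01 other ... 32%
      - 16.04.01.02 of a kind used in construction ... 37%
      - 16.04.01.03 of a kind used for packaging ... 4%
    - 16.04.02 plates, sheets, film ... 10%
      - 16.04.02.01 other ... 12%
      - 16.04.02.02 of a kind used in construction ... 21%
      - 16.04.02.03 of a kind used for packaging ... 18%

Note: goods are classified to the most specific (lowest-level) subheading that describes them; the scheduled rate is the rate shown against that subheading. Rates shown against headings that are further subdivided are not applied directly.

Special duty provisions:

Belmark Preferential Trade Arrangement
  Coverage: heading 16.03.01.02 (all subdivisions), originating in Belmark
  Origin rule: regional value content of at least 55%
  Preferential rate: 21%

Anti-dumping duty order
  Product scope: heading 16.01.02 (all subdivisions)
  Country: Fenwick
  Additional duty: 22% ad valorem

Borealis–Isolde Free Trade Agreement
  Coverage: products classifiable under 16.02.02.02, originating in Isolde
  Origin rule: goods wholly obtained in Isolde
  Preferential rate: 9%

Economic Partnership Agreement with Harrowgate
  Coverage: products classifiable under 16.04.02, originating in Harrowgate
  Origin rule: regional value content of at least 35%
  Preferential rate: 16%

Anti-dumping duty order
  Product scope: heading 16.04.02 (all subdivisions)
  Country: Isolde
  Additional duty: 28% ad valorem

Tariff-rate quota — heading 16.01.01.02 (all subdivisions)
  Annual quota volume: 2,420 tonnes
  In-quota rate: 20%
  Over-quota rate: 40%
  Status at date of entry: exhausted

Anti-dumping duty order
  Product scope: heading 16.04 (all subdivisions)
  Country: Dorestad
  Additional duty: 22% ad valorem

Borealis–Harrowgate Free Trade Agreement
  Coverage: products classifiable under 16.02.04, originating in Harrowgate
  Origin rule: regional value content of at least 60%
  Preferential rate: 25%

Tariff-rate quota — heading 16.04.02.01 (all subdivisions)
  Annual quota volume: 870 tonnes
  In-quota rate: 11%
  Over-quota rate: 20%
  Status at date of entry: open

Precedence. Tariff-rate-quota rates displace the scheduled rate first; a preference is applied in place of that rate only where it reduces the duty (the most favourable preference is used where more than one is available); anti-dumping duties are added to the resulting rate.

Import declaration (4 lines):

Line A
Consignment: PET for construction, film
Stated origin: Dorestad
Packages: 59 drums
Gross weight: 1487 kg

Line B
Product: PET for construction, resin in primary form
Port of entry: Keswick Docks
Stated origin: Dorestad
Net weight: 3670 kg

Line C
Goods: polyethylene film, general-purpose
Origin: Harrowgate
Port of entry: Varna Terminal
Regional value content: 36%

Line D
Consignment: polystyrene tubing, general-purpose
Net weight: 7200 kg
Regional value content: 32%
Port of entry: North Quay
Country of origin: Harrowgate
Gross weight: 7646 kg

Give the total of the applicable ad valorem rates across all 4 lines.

Line A: PET → 16.03; film → 16.03.02; for construction → 16.03.02.01. Scheduled 8%. No special measure applies. → 8%.
Line B: PET → 16.03; resin in primary form → 16.03.01; for construction → 16.03.01.01. Scheduled 12%. No special measure applies. → 12%.
Line C: polyethylene → 16.04; film → 16.04.02; general-purpose → 16.04.02.01. Scheduled 12%. quota on 16.04.02.01 open → in-quota 11%; Harrowgate agreement on 16.04.02: RVC ≥ 35% → 16% available; Harrowgate agreement on 16.02.04: 16.04.02.01 not covered; preference 16% not lower than 11% → no reduction. → 11%.
Line D: polystyrene → 16.01; tubing → 16.01.02; general-purpose → 16.01.02.03. Scheduled 29%. Harrowgate agreement on 16.04.02: 16.01.02.03 not covered; Harrowgate agreement on 16.02.04: 16.01.02.03 not covered. → 29%.
Sum: 8% + 12% + 11% + 29% = 60%.

60%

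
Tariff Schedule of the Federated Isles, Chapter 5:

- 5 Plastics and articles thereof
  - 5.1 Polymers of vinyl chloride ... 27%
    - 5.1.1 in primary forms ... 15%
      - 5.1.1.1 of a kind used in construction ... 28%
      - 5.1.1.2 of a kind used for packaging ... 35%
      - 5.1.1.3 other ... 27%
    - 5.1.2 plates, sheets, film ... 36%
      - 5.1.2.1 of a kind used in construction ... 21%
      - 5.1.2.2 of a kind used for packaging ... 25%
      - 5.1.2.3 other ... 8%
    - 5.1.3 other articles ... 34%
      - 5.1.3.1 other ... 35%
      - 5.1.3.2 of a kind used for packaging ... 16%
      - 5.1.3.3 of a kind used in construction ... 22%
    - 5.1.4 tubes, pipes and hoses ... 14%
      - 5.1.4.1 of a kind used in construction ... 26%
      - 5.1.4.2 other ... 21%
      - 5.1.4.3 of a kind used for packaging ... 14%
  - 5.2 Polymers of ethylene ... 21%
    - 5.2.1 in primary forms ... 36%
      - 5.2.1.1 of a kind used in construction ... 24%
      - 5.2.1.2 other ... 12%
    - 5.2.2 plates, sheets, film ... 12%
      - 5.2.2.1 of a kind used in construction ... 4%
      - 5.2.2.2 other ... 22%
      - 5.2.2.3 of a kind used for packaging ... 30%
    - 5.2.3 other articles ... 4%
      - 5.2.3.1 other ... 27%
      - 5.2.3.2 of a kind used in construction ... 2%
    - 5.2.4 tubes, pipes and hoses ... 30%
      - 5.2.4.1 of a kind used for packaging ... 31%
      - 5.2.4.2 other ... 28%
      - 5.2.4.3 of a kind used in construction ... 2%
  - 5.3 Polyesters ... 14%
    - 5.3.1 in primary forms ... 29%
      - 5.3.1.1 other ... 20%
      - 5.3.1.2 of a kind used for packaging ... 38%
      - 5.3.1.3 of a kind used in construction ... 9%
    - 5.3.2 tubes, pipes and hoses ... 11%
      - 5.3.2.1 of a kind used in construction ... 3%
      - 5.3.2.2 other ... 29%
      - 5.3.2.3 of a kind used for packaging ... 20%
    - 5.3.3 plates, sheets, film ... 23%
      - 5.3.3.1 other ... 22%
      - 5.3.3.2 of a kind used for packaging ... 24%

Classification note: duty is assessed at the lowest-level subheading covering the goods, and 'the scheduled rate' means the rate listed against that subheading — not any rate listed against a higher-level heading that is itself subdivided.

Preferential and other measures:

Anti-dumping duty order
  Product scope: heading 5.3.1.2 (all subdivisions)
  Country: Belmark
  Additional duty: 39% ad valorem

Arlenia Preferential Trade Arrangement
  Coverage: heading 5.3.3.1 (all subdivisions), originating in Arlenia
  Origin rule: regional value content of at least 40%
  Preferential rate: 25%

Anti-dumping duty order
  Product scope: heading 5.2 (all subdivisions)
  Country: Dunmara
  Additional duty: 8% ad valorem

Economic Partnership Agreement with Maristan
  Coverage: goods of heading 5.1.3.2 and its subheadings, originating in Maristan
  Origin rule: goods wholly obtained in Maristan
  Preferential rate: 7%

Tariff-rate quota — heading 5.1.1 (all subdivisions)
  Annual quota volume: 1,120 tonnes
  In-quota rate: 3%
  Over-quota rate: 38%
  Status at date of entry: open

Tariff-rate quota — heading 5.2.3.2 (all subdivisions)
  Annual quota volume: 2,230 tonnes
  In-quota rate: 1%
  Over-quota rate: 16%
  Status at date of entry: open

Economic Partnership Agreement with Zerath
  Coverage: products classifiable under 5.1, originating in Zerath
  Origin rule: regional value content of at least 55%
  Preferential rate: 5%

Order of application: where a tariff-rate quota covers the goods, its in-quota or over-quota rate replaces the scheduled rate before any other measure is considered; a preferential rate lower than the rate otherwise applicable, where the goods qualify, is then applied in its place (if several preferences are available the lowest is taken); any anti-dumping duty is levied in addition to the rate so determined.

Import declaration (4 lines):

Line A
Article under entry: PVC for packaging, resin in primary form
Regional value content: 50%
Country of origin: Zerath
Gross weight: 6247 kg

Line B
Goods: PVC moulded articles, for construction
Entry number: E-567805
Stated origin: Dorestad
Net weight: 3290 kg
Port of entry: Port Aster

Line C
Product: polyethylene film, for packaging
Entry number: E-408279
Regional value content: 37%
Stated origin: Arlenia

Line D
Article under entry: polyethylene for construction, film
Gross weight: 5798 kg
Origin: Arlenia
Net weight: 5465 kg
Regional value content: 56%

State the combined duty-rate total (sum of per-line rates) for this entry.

59%

Line A: PVC → 5.1; resin in primary form → 5.1.1; for packaging → 5.1.1.2. Scheduled 35%. quota on 5.1.1 open → in-quota 3%; Zerath agreement on 5.1: RVC < 55%. → 3%.
Line B: PVC → 5.1; moulded articles → 5.1.3; for construction → 5.1.3.3. Scheduled 22%. No special measure applies. → 22%.
Line C: polyethylene → 5.2; film → 5.2.2; for packaging → 5.2.2.3. Scheduled 30%. Arlenia agreement on 5.3.3.1: 5.2.2.3 not covered. → 30%.
Line D: polyethylene → 5.2; film → 5.2.2; for construction → 5.2.2.1. Scheduled 4%. Arlenia agreement on 5.3.3.1: 5.2.2.1 not covered. → 4%.
Sum: 3% + 22% + 30% + 4% = 59%.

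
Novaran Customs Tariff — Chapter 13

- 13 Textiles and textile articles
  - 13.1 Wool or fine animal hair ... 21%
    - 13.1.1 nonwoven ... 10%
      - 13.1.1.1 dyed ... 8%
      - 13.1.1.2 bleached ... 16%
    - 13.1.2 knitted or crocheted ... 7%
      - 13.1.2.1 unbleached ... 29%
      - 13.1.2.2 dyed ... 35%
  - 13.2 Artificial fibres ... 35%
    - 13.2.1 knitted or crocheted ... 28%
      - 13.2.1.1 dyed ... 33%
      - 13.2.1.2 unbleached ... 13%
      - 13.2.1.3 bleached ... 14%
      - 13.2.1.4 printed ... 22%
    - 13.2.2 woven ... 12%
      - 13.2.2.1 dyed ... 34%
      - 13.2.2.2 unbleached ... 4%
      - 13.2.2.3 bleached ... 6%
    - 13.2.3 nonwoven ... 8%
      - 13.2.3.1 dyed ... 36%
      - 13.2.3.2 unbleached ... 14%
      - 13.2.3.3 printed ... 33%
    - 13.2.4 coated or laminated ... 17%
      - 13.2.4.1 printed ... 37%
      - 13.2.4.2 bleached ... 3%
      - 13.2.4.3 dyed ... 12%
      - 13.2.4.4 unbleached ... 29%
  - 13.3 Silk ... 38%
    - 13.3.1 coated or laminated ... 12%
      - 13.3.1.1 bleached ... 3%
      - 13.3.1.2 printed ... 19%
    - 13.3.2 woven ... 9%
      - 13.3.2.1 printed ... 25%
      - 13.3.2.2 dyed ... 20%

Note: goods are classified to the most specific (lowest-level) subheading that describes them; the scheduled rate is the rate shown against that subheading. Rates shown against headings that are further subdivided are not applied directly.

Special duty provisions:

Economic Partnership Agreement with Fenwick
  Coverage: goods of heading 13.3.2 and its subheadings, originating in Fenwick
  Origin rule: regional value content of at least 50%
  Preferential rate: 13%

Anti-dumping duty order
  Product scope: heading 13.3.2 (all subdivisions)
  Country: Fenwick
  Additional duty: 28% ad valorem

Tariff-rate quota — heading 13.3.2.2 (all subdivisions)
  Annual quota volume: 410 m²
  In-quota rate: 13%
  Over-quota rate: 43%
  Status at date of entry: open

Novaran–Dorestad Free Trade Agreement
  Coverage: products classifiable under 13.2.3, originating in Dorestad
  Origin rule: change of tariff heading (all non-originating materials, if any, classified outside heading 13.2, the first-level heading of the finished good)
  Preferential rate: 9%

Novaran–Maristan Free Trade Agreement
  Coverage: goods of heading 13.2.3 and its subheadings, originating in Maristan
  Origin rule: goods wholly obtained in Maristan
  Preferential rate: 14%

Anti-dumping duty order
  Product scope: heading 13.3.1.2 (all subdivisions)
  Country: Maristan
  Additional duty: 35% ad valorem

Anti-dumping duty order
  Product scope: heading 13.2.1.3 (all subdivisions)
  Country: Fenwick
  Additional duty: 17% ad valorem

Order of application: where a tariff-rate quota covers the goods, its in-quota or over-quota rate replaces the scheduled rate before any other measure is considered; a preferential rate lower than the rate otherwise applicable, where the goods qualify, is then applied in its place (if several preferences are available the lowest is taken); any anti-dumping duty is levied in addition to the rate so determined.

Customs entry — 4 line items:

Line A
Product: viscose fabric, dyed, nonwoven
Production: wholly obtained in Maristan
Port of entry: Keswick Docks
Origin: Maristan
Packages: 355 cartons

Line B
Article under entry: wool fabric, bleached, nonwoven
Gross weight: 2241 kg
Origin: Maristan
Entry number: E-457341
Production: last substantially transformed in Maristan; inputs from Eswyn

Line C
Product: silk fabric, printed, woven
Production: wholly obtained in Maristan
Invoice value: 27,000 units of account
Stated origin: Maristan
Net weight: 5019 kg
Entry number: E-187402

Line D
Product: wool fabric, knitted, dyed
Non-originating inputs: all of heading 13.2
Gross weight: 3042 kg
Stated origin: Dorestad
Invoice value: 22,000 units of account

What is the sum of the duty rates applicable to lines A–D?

90%

Line A: viscose → 13.2; nonwoven → 13.2.3; dyed → 13.2.3.1. Scheduled 36%. Maristan agreement on 13.2.3: wholly obtained → 14% available; preferential 14%. → 14%.
Line B: wool → 13.1; nonwoven → 13.1.1; bleached → 13.1.1.2. Scheduled 16%. Maristan agreement on 13.2.3: 13.1.1.2 not covered. → 16%.
Line C: silk → 13.3; woven → 13.3.2; printed → 13.3.2.1. Scheduled 25%. Maristan agreement on 13.2.3: 13.3.2.1 not covered. → 25%.
Line D: wool → 13.1; knitted → 13.1.2; dyed → 13.1.2.2. Scheduled 35%. Dorestad agreement on 13.2.3: 13.1.2.2 not covered. → 35%.
Sum: 14% + 16% + 25% + 35% = 90%.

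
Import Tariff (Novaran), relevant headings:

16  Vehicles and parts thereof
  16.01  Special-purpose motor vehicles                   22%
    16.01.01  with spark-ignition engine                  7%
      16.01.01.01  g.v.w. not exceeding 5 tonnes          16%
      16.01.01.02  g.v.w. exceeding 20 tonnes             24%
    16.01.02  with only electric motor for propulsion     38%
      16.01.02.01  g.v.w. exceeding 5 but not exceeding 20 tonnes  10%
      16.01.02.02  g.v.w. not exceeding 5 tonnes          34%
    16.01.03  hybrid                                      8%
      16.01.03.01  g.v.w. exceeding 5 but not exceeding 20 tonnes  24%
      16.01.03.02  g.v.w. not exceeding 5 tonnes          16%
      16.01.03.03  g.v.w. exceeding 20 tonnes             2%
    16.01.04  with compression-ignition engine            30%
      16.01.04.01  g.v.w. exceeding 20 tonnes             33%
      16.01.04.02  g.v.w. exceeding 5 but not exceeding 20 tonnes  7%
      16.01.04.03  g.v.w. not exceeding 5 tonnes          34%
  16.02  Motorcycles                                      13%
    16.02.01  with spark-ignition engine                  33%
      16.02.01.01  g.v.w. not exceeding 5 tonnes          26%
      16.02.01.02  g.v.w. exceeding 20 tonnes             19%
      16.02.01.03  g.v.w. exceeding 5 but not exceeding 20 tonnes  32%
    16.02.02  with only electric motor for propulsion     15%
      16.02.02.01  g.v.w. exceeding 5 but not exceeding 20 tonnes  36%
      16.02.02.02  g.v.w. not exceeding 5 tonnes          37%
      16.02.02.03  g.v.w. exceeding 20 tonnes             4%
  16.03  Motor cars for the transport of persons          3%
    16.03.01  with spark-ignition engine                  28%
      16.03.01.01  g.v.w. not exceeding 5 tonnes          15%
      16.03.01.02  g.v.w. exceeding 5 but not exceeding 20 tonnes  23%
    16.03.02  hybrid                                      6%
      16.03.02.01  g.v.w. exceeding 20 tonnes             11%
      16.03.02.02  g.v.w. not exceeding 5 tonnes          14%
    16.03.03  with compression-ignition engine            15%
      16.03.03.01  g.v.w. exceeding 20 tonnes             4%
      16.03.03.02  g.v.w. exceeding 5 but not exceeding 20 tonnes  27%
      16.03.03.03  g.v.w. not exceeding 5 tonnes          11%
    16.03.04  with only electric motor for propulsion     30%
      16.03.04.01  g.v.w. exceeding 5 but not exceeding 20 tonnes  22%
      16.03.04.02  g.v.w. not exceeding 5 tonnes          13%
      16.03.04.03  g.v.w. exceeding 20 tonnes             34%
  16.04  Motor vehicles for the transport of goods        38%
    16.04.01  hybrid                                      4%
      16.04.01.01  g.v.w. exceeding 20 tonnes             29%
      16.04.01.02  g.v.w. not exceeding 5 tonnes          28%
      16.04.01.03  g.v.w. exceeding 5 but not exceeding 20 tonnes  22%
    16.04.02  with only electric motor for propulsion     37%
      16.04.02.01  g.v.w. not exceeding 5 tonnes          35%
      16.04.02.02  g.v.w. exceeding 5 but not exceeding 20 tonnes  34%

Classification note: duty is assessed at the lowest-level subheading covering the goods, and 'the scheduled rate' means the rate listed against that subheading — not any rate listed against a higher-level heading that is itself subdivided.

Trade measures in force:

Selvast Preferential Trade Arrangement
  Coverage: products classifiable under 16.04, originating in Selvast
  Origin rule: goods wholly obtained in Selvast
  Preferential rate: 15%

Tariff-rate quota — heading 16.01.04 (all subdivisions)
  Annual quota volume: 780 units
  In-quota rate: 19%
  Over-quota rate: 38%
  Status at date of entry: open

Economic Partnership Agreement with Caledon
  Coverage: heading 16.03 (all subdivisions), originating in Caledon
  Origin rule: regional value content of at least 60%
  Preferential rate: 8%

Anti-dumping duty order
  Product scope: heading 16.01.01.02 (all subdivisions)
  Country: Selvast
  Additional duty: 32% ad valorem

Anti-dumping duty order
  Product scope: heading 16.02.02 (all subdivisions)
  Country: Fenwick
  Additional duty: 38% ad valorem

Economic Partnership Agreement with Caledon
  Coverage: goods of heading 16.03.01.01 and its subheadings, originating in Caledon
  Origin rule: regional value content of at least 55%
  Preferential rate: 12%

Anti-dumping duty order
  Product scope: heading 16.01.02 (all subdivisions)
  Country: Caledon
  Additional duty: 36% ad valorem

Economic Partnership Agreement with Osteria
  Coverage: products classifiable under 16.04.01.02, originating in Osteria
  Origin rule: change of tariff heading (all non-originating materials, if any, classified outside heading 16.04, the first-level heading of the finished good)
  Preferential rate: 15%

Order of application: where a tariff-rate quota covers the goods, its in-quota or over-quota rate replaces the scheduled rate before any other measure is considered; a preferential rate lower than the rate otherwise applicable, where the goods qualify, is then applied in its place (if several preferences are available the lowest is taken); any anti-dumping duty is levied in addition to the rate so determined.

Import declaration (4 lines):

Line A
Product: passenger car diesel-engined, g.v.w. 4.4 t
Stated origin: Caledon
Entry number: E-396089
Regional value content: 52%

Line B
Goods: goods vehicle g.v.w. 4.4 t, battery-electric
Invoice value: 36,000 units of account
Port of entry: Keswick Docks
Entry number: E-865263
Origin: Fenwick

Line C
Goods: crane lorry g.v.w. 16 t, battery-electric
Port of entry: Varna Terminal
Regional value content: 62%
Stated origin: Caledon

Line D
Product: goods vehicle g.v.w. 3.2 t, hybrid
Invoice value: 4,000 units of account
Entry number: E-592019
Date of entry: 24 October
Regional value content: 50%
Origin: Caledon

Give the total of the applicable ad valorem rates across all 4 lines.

Line A: passenger car → 16.03; diesel-engined → 16.03.03; g.v.w. 4.4 t → 16.03.03.03. Scheduled 11%. Caledon agreement on 16.03: RVC < 60%; Caledon agreement on 16.03.01.01: 16.03.03.03 not covered. → 11%.
Line B: goods vehicle → 16.04; battery-electric → 16.04.02; g.v.w. 4.4 t → 16.04.02.01. Scheduled 35%. No special measure applies. → 35%.
Line C: crane lorry → 16.01; battery-electric → 16.01.02; g.v.w. 16 t → 16.01.02.01. Scheduled 10%. Caledon agreement on 16.03: 16.01.02.01 not covered; Caledon agreement on 16.03.01.01: 16.01.02.01 not covered; anti-dumping (Caledon, 16.01.02): +36%; total 10% + 36% = 46%. → 46%.
Line D: goods vehicle → 16.04; hybrid → 16.04.01; g.v.w. 3.2 t → 16.04.01.02. Scheduled 28%. Caledon agreement on 16.03: 16.04.01.02 not covered; Caledon agreement on 16.03.01.01: 16.04.01.02 not covered. → 28%.
Sum: 11% + 35% + 46% + 28% = 120%.

120%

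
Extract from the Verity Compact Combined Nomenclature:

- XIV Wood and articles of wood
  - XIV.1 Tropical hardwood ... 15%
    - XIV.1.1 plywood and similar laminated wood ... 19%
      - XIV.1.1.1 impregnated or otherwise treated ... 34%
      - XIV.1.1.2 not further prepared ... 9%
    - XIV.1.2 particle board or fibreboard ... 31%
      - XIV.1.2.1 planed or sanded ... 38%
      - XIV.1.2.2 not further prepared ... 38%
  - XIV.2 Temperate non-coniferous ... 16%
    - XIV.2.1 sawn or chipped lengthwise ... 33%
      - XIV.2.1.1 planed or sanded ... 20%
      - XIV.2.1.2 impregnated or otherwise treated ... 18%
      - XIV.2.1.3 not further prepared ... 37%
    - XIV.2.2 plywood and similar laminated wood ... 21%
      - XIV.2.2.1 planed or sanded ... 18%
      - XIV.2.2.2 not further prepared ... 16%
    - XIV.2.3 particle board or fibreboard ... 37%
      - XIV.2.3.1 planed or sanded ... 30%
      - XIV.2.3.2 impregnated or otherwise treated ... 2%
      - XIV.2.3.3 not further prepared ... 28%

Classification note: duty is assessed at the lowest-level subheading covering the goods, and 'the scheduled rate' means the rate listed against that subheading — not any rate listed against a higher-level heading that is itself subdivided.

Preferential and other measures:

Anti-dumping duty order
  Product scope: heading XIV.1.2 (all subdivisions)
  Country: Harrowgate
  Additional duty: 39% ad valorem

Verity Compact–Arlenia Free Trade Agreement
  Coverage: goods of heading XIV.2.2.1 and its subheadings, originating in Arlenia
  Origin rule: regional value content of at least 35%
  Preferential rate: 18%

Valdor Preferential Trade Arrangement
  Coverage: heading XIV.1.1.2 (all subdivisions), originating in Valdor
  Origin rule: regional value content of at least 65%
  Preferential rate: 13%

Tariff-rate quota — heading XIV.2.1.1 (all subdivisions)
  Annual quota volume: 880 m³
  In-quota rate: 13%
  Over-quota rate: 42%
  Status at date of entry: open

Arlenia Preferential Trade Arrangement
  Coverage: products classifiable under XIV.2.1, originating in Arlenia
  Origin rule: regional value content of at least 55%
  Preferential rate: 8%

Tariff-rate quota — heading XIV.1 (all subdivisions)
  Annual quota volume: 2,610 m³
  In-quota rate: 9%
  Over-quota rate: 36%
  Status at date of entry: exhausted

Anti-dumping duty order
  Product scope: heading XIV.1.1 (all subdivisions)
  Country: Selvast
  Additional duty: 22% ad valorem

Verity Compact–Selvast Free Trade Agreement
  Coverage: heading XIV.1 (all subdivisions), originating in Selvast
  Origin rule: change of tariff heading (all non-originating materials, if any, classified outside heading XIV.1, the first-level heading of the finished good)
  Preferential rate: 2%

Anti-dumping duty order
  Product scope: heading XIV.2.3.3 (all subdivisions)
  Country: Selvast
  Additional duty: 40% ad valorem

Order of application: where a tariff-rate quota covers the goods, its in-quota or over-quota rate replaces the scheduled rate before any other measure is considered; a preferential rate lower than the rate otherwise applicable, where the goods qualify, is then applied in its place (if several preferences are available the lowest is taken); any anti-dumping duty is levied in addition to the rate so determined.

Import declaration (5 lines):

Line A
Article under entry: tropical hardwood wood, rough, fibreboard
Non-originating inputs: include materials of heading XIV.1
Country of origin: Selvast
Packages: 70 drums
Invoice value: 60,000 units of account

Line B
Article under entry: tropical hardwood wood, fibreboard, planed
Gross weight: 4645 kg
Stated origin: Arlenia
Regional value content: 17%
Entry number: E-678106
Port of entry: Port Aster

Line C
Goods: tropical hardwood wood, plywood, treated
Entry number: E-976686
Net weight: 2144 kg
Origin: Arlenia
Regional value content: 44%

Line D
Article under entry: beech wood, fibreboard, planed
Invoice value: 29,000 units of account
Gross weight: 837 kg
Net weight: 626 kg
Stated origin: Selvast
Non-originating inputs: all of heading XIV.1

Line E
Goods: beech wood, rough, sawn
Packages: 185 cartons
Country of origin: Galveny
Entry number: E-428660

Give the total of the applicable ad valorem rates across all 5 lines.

Line A: tropical hardwood → XIV.1; fibreboard → XIV.1.2; rough → XIV.1.2.2. Scheduled 38%. quota on XIV.1 exhausted → over-quota 36%; Selvast agreement on XIV.1: CTH not met. → 36%.
Line B: tropical hardwood → XIV.1; fibreboard → XIV.1.2; planed → XIV.1.2.1. Scheduled 38%. quota on XIV.1 exhausted → over-quota 36%; Arlenia agreement on XIV.2.2.1: XIV.1.2.1 not covered; Arlenia agreement on XIV.2.1: XIV.1.2.1 not covered. → 36%.
Line C: tropical hardwood → XIV.1; plywood → XIV.1.1; treated → XIV.1.1.1. Scheduled 34%. quota on XIV.1 exhausted → over-quota 36%; Arlenia agreement on XIV.2.2.1: XIV.1.1.1 not covered; Arlenia agreement on XIV.2.1: XIV.1.1.1 not covered. → 36%.
Line D: beech → XIV.2; fibreboard → XIV.2.3; planed → XIV.2.3.1. Scheduled 30%. Selvast agreement on XIV.1: XIV.2.3.1 not covered. → 30%.
Line E: beech → XIV.2; sawn → XIV.2.1; rough → XIV.2.1.3. Scheduled 37%. No special measure applies. → 37%.
Sum: 36% + 36% + 36% + 30% + 37% = 175%.

175%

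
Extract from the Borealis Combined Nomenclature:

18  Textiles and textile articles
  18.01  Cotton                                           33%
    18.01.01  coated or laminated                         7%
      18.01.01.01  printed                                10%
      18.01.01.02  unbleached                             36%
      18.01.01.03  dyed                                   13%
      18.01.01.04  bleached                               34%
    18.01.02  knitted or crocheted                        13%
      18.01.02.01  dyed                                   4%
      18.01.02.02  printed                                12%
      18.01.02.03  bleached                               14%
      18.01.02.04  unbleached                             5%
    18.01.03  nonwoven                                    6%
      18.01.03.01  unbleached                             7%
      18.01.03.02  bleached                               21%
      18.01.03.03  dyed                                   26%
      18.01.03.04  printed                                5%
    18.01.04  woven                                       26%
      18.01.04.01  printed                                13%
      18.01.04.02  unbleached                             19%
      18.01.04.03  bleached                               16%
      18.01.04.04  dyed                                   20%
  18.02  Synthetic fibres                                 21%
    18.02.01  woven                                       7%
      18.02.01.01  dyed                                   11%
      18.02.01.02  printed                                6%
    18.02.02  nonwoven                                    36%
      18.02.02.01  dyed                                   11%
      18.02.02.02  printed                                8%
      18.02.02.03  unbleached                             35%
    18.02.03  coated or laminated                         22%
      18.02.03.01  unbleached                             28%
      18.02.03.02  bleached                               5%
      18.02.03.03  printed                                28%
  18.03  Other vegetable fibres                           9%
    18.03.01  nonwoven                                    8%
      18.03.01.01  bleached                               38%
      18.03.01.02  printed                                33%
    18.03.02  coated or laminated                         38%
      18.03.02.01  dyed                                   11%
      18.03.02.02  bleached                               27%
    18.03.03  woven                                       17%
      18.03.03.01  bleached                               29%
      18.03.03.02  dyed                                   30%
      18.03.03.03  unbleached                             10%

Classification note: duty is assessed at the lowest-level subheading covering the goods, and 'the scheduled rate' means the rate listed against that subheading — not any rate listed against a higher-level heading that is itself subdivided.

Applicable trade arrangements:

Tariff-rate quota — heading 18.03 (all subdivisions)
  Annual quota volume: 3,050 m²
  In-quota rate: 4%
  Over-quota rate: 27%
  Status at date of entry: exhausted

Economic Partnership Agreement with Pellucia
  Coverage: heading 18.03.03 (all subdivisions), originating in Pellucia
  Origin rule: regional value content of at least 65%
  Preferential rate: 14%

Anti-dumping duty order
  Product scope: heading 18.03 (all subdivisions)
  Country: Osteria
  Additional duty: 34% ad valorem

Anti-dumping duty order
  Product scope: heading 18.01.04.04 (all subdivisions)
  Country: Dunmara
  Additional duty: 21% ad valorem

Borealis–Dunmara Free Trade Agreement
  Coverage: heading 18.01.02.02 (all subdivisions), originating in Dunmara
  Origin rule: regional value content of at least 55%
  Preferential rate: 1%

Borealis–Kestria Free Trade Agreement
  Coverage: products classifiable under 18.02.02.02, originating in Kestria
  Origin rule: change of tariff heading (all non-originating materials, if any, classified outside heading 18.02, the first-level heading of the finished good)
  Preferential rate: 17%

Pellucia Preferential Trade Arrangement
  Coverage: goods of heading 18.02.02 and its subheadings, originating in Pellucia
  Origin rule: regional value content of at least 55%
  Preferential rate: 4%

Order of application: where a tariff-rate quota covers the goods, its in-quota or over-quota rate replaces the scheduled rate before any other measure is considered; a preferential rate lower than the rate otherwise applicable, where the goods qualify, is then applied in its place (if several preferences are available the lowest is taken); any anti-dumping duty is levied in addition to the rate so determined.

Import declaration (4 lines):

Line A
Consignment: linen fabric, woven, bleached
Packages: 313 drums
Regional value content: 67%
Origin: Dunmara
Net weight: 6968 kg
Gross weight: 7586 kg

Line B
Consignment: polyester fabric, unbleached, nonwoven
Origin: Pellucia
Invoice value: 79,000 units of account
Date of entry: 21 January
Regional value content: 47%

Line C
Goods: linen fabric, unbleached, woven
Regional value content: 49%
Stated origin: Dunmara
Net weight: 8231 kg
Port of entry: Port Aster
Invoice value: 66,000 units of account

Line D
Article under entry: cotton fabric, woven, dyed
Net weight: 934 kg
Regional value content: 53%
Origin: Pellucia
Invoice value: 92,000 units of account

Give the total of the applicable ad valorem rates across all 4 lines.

109%

Line A: linen → 18.03; woven → 18.03.03; bleached → 18.03.03.01. Scheduled 29%. quota on 18.03 exhausted → over-quota 27%; Dunmara agreement on 18.01.02.02: 18.03.03.01 not covered. → 27%.
Line B: polyester → 18.02; nonwoven → 18.02.02; unbleached → 18.02.02.03. Scheduled 35%. Pellucia agreement on 18.03.03: 18.02.02.03 not covered; Pellucia agreement on 18.02.02: RVC < 55%. → 35%.
Line C: linen → 18.03; woven → 18.03.03; unbleached → 18.03.03.03. Scheduled 10%. quota on 18.03 exhausted → over-quota 27%; Dunmara agreement on 18.01.02.02: 18.03.03.03 not covered. → 27%.
Line D: cotton → 18.01; woven → 18.01.04; dyed → 18.01.04.04. Scheduled 20%. Pellucia agreement on 18.03.03: 18.01.04.04 not covered; Pellucia agreement on 18.02.02: 18.01.04.04 not covered. → 20%.
Sum: 27% + 35% + 27% + 20% = 109%.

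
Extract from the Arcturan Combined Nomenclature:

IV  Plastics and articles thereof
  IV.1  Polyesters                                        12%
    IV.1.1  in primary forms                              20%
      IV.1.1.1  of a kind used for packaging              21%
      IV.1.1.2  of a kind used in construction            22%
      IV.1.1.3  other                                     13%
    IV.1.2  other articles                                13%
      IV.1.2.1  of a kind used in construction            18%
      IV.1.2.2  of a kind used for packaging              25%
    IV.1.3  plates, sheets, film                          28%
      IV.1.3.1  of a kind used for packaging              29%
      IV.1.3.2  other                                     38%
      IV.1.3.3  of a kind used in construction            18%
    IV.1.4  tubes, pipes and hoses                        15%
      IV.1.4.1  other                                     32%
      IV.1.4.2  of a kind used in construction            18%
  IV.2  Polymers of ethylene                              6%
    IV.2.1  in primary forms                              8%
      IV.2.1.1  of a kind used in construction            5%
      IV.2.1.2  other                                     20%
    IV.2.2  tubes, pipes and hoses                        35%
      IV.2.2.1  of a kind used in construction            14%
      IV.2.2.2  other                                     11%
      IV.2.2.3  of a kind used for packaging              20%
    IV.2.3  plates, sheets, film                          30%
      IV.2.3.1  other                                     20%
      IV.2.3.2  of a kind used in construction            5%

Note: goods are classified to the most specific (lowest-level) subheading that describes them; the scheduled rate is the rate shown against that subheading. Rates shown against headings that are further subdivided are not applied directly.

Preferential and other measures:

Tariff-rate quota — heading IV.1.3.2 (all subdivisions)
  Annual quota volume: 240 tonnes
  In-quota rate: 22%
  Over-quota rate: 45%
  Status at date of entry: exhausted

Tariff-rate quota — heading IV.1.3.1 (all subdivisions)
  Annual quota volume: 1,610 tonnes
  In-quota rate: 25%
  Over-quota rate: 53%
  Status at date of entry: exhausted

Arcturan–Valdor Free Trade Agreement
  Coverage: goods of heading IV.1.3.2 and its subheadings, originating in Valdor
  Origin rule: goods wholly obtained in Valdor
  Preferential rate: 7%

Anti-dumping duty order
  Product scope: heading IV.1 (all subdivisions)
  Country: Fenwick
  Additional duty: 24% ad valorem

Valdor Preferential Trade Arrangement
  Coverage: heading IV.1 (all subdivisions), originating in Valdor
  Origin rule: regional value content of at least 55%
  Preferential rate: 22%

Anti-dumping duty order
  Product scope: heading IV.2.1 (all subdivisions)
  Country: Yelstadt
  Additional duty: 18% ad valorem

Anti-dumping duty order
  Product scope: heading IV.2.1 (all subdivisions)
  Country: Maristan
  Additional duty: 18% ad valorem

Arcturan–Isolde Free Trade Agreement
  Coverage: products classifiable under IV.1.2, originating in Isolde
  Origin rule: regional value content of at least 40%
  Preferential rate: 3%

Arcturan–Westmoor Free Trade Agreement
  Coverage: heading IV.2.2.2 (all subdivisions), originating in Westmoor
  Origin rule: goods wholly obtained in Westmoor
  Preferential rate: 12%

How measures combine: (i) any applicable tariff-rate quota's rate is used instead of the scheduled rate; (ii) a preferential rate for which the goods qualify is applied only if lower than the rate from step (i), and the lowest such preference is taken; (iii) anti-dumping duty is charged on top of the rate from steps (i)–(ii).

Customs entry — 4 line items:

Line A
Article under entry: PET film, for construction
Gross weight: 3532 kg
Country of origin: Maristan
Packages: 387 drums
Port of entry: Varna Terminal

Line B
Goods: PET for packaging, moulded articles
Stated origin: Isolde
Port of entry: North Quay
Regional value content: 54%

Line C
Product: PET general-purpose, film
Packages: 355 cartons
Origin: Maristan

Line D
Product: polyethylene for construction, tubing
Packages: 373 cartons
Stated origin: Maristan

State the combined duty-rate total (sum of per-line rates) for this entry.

80%

Line A: PET → IV.1; film → IV.1.3; for construction → IV.1.3.3. Scheduled 18%. No special measure applies. → 18%.
Line B: PET → IV.1; moulded articles → IV.1.2; for packaging → IV.1.2.2. Scheduled 25%. Isolde agreement on IV.1.2: RVC ≥ 40% → 3% available; preferential 3%. → 3%.
Line C: PET → IV.1; film → IV.1.3; general-purpose → IV.1.3.2. Scheduled 38%. quota on IV.1.3.2 exhausted → over-quota 45%. → 45%.
Line D: polyethylene → IV.2; tubing → IV.2.2; for construction → IV.2.2.1. Scheduled 14%. No special measure applies. → 14%.
Sum: 18% + 3% + 45% + 14% = 80%.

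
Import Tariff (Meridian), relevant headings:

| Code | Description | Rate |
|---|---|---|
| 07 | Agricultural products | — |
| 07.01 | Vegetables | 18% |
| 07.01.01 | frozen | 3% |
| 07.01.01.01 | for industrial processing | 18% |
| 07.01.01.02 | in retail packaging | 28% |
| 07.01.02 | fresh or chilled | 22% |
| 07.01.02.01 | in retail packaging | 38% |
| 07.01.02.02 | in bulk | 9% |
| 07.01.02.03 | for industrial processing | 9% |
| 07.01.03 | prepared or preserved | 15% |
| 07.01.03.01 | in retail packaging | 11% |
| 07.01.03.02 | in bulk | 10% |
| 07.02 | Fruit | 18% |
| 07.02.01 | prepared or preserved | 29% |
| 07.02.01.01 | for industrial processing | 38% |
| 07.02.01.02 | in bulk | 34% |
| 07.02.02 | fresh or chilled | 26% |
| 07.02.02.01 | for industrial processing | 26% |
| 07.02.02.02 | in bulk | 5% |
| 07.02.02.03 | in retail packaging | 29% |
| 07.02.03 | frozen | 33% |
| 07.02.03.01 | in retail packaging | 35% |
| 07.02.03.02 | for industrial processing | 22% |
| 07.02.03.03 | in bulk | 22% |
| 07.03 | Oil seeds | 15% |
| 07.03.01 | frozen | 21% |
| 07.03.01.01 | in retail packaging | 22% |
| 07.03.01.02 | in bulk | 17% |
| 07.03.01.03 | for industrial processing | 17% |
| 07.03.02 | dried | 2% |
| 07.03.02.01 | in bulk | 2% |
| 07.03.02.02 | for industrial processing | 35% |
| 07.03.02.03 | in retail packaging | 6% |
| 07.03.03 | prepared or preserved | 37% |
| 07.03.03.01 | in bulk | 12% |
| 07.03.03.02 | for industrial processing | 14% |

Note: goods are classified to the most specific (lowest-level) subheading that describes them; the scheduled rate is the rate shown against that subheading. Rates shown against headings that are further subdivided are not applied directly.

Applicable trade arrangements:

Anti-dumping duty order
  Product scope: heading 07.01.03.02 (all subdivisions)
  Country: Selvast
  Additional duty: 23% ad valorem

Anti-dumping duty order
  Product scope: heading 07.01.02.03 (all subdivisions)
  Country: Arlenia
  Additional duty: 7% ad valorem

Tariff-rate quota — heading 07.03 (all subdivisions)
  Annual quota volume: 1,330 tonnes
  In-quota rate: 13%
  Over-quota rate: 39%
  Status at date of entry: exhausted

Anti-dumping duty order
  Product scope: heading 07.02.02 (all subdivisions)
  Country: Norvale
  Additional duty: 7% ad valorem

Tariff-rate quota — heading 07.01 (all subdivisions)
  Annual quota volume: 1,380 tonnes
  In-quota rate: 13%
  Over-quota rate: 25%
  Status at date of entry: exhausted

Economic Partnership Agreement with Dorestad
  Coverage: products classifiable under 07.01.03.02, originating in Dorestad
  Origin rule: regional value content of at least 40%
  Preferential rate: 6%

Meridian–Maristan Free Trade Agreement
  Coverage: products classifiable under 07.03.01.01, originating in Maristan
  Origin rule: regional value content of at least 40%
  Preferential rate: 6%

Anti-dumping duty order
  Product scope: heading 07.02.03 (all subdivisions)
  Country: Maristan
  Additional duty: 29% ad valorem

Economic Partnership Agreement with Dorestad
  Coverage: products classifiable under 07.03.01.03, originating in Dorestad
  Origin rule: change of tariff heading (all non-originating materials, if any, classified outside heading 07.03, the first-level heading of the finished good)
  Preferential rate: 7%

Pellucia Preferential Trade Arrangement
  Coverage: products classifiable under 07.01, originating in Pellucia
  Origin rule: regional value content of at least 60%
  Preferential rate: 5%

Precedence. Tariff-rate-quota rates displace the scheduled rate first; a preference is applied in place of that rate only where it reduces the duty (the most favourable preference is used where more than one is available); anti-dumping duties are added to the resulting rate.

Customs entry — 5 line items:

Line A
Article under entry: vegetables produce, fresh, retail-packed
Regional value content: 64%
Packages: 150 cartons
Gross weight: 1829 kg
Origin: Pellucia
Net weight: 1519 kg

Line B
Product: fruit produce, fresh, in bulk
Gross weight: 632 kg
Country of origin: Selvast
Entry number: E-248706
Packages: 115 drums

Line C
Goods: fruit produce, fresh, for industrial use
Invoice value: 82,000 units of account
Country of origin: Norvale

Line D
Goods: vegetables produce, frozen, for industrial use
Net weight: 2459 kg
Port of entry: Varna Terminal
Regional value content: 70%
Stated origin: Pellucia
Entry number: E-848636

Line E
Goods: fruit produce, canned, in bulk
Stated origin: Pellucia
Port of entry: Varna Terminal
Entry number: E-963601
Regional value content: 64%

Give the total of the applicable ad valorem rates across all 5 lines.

Line A: vegetables → 07.01; fresh → 07.01.02; retail-packed → 07.01.02.01. Scheduled 38%. quota on 07.01 exhausted → over-quota 25%; Pellucia agreement on 07.01: RVC ≥ 60% → 5% available; preferential 5%. → 5%.
Line B: fruit → 07.02; fresh → 07.02.02; in bulk → 07.02.02.02. Scheduled 5%. No special measure applies. → 5%.
Line C: fruit → 07.02; fresh → 07.02.02; for industrial use → 07.02.02.01. Scheduled 26%. anti-dumping (Norvale, 07.02.02): +7%; total 26% + 7% = 33%. → 33%.
Line D: vegetables → 07.01; frozen → 07.01.01; for industrial use → 07.01.01.01. Scheduled 18%. quota on 07.01 exhausted → over-quota 25%; Pellucia agreement on 07.01: RVC ≥ 60% → 5% available; preferential 5%. → 5%.
Line E: fruit → 07.02; canned → 07.02.01; in bulk → 07.02.01.02. Scheduled 34%. Pellucia agreement on 07.01: 07.02.01.02 not covered. → 34%.
Sum: 5% + 5% + 33% + 5% + 34% = 82%.

82%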